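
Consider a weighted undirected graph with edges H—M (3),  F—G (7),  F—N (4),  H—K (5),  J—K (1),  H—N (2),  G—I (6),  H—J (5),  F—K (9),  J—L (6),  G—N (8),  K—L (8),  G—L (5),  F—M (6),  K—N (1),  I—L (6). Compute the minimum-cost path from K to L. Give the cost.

A few of the K→L routes:
K - L: 8
K - N - H - J - L: 1 + 2 + 5 + 6 = 14
K - J - L: 1 + 6 = 7
Shortest: 7.

7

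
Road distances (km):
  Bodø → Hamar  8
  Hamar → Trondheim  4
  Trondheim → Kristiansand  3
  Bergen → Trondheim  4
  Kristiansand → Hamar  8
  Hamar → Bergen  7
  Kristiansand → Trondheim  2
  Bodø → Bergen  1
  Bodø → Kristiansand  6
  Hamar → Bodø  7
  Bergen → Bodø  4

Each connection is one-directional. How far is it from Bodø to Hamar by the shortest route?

8

Paths from Bodø to Hamar:
Bodø→Hamar: 8
Bodø→Kristiansand→Hamar: 6 + 8 = 14
Bodø→Bergen→Trondheim→Kristiansand→Hamar: 1 + 4 + 3 + 8 = 16
Best route has total 8 km.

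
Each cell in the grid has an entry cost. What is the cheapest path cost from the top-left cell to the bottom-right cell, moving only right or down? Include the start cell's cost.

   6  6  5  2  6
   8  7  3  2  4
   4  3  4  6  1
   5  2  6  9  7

33

One optimal route is r0c0 r0c1 r0c2 r0c3 r1c3 r1c4 r2c4 r3c4.
Its cost is 6 + 6 + 5 + 2 + 2 + 4 + 1 + 7 = 33.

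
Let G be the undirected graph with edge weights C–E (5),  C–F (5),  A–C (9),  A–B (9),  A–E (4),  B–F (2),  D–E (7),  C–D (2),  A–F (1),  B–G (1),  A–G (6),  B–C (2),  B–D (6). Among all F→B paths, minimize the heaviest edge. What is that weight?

A few of the F→B routes:
F→B: max(2) = 2
F→C→B: max(5, 2) = 5
F→A→E→C→B: max(1, 4, 5, 2) = 5
F→A→E→C→D→B: max(1, 4, 5, 2, 6) = 6
Smallest bottleneck: 2.

2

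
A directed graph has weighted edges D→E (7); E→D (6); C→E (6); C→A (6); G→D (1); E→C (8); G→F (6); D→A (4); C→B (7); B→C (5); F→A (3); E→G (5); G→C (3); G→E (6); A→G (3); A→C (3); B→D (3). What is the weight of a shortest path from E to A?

Comparing a few candidate routes:
E - G - F - A: 5 + 6 + 3 = 14
E - G - D - A: 5 + 1 + 4 = 10
E - C - A: 8 + 6 = 14
E - G - C - A: 5 + 3 + 6 = 14
E - D - A: 6 + 4 = 10
Shortest: 10.

10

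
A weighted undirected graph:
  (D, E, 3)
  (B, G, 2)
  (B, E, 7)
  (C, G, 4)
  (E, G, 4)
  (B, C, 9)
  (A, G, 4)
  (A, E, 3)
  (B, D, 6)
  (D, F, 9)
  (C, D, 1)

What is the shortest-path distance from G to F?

14

Checking several routes:
G→C→D→F: 4 + 1 + 9 = 14
G→B→D→F: 2 + 6 + 9 = 17
G→E→D→F: 4 + 3 + 9 = 16
Shortest: 14.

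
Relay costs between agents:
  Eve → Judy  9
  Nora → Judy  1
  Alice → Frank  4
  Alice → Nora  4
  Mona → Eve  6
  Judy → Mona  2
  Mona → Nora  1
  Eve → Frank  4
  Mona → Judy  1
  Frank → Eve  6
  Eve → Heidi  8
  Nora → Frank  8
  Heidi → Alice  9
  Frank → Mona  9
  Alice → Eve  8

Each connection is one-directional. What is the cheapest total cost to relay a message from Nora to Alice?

26

Paths from Nora to Alice:
Nora→Frank→Eve→Heidi→Alice: 8 + 6 + 8 + 9 = 31
Nora→Frank→Mona→Eve→Heidi→Alice: 8 + 9 + 6 + 8 + 9 = 40
Nora→Judy→Mona→Eve→Heidi→Alice: 1 + 2 + 6 + 8 + 9 = 26
The minimum is 26.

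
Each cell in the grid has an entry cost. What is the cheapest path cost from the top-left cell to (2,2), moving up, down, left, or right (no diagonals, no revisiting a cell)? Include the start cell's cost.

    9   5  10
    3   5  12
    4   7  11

34

Path r0c0 r1c0 r2c0 r2c1 r2c2: 9 + 3 + 4 + 7 + 11 = 34.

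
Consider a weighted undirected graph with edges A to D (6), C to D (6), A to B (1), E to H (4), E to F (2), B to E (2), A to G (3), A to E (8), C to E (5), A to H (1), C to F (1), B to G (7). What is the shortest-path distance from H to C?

Some routes from H to C:
H → E → C: 4 + 5 = 9
H → E → F → C: 4 + 2 + 1 = 7
H → A → B → E → C: 1 + 1 + 2 + 5 = 9
H → A → B → E → F → C: 1 + 1 + 2 + 2 + 1 = 7
Shortest: 7.

7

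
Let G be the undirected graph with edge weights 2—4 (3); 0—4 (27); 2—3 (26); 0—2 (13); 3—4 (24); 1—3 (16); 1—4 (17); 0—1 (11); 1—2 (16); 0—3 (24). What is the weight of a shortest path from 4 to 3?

24

Checking several routes:
4 → 1 → 3: 17 + 16 = 33
4 → 3: 24
4 → 2 → 3: 3 + 26 = 29
The minimum is 24.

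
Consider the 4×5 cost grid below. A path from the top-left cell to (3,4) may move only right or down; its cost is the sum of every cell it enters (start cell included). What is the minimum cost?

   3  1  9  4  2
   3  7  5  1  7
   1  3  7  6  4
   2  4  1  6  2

22

One optimal route is (0,0) -> (1,0) -> (2,0) -> (3,0) -> (3,1) -> (3,2) -> (3,3) -> (3,4).
Its cost is 3 + 3 + 1 + 2 + 4 + 1 + 6 + 2 = 22.
For comparison, the top-then-right route costs 32.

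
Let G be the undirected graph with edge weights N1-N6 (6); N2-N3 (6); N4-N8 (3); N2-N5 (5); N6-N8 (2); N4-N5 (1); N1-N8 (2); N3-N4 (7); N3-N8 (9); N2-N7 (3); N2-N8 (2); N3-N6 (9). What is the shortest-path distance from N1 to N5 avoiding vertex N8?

23

Paths from N1 to N5 avoiding N8:
N1-N6-N3-N2-N5: 6 + 9 + 6 + 5 = 26
N1-N6-N3-N4-N5: 6 + 9 + 7 + 1 = 23
Best route has total 23.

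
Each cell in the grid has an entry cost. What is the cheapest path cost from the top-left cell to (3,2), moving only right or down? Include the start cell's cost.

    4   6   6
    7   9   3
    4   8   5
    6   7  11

35

One optimal route is (0,0) (0,1) (0,2) (1,2) (2,2) (3,2).
Its cost is 4 + 6 + 6 + 3 + 5 + 11 = 35.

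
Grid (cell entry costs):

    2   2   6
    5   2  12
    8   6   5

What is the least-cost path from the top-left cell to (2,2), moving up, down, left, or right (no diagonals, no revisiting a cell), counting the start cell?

Path (0,0)→(0,1)→(1,1)→(2,1)→(2,2): 2 + 2 + 2 + 6 + 5 = 17.

17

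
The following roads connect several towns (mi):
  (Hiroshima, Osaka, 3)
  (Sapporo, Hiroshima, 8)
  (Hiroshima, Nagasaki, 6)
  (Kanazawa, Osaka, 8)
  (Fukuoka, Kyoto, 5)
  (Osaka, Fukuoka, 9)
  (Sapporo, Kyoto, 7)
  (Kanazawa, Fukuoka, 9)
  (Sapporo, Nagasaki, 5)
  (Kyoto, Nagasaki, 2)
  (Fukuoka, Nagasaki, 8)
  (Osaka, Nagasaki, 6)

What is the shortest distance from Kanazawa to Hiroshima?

Comparing a few candidate routes:
Kanazawa-Fukuoka-Osaka-Hiroshima: 9 + 9 + 3 = 21
Kanazawa-Fukuoka-Kyoto-Nagasaki-Osaka-Hiroshima: 9 + 5 + 2 + 6 + 3 = 25
Kanazawa-Fukuoka-Nagasaki-Hiroshima: 9 + 8 + 6 = 23
Kanazawa-Osaka-Hiroshima: 8 + 3 = 11
Kanazawa-Osaka-Nagasaki-Hiroshima: 8 + 6 + 6 = 20
Kanazawa-Fukuoka-Kyoto-Nagasaki-Hiroshima: 9 + 5 + 2 + 6 = 22
Shortest: 11 mi.

11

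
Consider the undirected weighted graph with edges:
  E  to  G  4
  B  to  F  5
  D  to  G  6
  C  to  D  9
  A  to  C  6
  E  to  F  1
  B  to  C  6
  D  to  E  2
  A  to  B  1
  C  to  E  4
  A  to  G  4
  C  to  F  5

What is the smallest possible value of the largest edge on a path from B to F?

Some routes from B to F:
B→A→G→E→F: max(1, 4, 4, 1) = 4
B→A→G→D→E→C→F: max(1, 4, 6, 2, 4, 5) = 6
B→A→G→E→C→F: max(1, 4, 4, 4, 5) = 5
B→F: max(5) = 5
Best route has worst link 4.

4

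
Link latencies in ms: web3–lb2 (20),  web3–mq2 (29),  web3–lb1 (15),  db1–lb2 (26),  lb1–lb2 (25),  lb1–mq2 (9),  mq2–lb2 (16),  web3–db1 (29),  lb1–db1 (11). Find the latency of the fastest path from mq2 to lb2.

Comparing a few candidate routes:
mq2 → lb1 → db1 → lb2: 9 + 11 + 26 = 46
mq2 → lb1 → lb2: 9 + 25 = 34
mq2 → lb1 → web3 → lb2: 9 + 15 + 20 = 44
mq2 → web3 → lb2: 29 + 20 = 49
mq2 → lb2: 16
Best route has total 16 ms.

16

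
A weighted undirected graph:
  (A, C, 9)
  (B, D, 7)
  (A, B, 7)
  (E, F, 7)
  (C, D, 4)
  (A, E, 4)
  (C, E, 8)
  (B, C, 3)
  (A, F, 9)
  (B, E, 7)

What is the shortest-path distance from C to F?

15

Checking several routes:
C-B-E-F: 3 + 7 + 7 = 17
C-A-F: 9 + 9 = 18
C-B-A-F: 3 + 7 + 9 = 19
C-A-E-F: 9 + 4 + 7 = 20
C-E-F: 8 + 7 = 15
The minimum is 15.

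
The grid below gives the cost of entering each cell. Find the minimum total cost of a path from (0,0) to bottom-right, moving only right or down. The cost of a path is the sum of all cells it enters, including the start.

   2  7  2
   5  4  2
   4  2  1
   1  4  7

Cheapest: (0,0) -> (0,1) -> (0,2) -> (1,2) -> (2,2) -> (3,2)
  2 + 7 + 2 + 2 + 1 + 7 = 21

21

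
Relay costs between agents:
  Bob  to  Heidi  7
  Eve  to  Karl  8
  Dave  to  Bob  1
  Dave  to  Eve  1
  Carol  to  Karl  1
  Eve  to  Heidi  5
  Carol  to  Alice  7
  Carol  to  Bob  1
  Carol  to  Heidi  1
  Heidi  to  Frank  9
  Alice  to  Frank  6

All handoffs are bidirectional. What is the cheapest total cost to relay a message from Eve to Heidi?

Some routes from Eve to Heidi:
Eve-Dave-Bob-Heidi: 1 + 1 + 7 = 9
Eve-Dave-Bob-Carol-Heidi: 1 + 1 + 1 + 1 = 4
Eve-Heidi: 5
Best route has total 4.

4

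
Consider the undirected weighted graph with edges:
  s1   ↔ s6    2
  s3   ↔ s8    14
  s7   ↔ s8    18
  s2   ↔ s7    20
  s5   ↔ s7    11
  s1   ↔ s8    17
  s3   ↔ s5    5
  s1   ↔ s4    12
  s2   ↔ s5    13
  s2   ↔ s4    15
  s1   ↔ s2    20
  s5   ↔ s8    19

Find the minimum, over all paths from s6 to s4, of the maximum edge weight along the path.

12

A few of the s6→s4 routes:
s6 - s1 - s8 - s3 - s5 - s2 - s4: max(2, 17, 14, 5, 13, 15) = 17
s6 - s1 - s4: max(2, 12) = 12
s6 - s1 - s8 - s5 - s2 - s4: max(2, 17, 19, 13, 15) = 19
s6 - s1 - s8 - s7 - s5 - s2 - s4: max(2, 17, 18, 11, 13, 15) = 18
Best route has worst link 12.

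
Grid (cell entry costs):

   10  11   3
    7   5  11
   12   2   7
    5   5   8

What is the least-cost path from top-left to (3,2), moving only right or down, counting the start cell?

37

Best path: [0,0]→[1,0]→[1,1]→[2,1]→[3,1]→[3,2]
Cost: 10 + 7 + 5 + 2 + 5 + 8 = 37
(Top row then right column would cost 50.)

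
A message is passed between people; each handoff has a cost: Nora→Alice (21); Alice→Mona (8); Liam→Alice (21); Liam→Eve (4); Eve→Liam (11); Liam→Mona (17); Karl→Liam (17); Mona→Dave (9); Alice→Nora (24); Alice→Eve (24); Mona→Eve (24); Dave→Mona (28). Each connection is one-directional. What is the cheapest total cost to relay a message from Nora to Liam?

56

Candidate routes:
Nora - Alice - Mona - Eve - Liam: 21 + 8 + 24 + 11 = 64
Nora - Alice - Eve - Liam: 21 + 24 + 11 = 56
Shortest: 56.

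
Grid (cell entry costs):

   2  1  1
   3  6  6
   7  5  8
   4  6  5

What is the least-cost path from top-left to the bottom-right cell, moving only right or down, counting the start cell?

Cheapest: [0,0] [0,1] [0,2] [1,2] [2,2] [3,2]
  2 + 1 + 1 + 6 + 8 + 5 = 23

23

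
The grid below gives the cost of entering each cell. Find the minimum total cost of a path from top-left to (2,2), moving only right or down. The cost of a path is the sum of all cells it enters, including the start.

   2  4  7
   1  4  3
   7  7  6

16

Take [0,0] → [1,0] → [1,1] → [1,2] → [2,2] for a total of 2 + 1 + 4 + 3 + 6 = 16.
For comparison, the top-then-right route costs 22.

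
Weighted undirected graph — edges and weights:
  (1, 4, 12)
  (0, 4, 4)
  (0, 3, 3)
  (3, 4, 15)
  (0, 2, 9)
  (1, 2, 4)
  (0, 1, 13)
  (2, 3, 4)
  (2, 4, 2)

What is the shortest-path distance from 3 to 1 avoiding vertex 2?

16

Routes from 3 to 1 avoiding 2:
3 - 0 - 1: 3 + 13 = 16
3 - 0 - 4 - 1: 3 + 4 + 12 = 19
3 - 4 - 1: 15 + 12 = 27
3 - 4 - 0 - 1: 15 + 4 + 13 = 32
Shortest: 16.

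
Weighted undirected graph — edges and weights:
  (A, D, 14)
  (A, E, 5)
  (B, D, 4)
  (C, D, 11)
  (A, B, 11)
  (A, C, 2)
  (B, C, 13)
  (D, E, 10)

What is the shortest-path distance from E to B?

14

Checking several routes:
E -> D -> B: 10 + 4 = 14
E -> D -> C -> B: 10 + 11 + 13 = 34
E -> A -> B: 5 + 11 = 16
E -> A -> C -> B: 5 + 2 + 13 = 20
E -> A -> D -> B: 5 + 14 + 4 = 23
E -> A -> C -> D -> B: 5 + 2 + 11 + 4 = 22
Shortest: 14.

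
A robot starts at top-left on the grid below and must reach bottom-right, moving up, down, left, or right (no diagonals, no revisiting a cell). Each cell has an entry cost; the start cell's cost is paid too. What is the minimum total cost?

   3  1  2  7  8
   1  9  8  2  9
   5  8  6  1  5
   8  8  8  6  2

23

One optimal route is r0c0 → r0c1 → r0c2 → r0c3 → r1c3 → r2c3 → r2c4 → r3c4.
Its cost is 3 + 1 + 2 + 7 + 2 + 1 + 5 + 2 = 23.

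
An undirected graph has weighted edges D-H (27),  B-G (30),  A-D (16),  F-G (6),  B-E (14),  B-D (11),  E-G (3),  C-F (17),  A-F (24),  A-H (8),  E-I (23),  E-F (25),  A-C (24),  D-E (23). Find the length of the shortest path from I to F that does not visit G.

Some routes from I to F avoiding G:
I → E → D → A → F: 23 + 23 + 16 + 24 = 86
I → E → B → D → A → C → F: 23 + 14 + 11 + 16 + 24 + 17 = 105
I → E → F: 23 + 25 = 48
I → E → D → H → A → F: 23 + 23 + 27 + 8 + 24 = 105
I → E → B → D → A → F: 23 + 14 + 11 + 16 + 24 = 88
I → E → D → A → C → F: 23 + 23 + 16 + 24 + 17 = 103
The minimum is 48.

48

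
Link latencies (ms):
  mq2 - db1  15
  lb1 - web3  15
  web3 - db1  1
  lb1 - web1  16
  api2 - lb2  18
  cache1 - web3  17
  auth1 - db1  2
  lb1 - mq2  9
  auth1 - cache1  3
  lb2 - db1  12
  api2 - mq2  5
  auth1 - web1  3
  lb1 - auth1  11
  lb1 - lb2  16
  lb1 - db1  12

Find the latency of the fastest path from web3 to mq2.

A few of the web3→mq2 routes:
web3 → db1 → mq2: 1 + 15 = 16
web3 → db1 → lb1 → mq2: 1 + 12 + 9 = 22
web3 → db1 → auth1 → lb1 → mq2: 1 + 2 + 11 + 9 = 23
Best route has total 16 ms.

16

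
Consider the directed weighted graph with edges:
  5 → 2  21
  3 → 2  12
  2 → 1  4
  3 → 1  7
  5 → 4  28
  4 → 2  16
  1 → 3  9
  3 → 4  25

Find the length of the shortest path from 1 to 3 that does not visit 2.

Candidate routes:
1→3: 9
The minimum is 9.

9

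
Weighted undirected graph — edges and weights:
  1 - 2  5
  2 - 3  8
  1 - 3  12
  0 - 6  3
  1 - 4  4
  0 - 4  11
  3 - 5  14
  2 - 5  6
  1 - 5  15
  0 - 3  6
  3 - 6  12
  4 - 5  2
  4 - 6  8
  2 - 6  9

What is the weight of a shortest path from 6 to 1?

Some routes from 6 to 1:
6 -> 0 -> 4 -> 1: 3 + 11 + 4 = 18
6 -> 4 -> 1: 8 + 4 = 12
6 -> 2 -> 1: 9 + 5 = 14
Shortest: 12.

12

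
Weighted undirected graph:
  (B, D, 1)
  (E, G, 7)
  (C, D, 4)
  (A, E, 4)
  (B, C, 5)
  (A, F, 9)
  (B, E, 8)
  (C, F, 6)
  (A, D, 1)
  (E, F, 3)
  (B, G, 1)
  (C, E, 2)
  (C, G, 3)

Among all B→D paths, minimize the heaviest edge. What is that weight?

1

A few of the B→D routes:
B -> G -> C -> E -> A -> D: max(1, 3, 2, 4, 1) = 4
B -> D: max(1) = 1
B -> G -> C -> D: max(1, 3, 4) = 4
Smallest bottleneck: 1.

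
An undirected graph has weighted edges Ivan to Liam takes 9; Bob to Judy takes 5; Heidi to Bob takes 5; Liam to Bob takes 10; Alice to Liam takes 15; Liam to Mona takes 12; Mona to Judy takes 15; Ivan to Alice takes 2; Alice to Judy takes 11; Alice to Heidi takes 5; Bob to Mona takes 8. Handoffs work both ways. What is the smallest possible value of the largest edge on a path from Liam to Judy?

A few of the Liam→Judy routes:
Liam - Ivan - Alice - Heidi - Bob - Judy: max(9, 2, 5, 5, 5) = 9
Liam - Ivan - Alice - Judy: max(9, 2, 11) = 11
Liam - Bob - Judy: max(10, 5) = 10
Smallest bottleneck: 9.

9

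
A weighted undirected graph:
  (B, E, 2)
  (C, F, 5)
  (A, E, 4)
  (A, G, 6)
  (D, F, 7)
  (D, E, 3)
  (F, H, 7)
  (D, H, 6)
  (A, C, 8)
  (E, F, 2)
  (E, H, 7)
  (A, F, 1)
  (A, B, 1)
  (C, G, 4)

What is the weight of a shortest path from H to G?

Checking several routes:
H→E→B→A→G: 7 + 2 + 1 + 6 = 16
H→E→F→A→G: 7 + 2 + 1 + 6 = 16
H→E→A→G: 7 + 4 + 6 = 17
H→E→F→C→G: 7 + 2 + 5 + 4 = 18
H→F→A→G: 7 + 1 + 6 = 14
H→F→C→G: 7 + 5 + 4 = 16
Shortest: 14.

14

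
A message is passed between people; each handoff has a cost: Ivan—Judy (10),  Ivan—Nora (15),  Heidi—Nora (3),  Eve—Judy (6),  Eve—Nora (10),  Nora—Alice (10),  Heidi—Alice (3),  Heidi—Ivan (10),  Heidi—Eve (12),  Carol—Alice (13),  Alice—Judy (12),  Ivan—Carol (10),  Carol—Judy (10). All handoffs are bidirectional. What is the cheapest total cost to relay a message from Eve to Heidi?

Some routes from Eve to Heidi:
Eve → Nora → Alice → Heidi: 10 + 10 + 3 = 23
Eve → Heidi: 12
Eve → Judy → Alice → Heidi: 6 + 12 + 3 = 21
Eve → Nora → Heidi: 10 + 3 = 13
Best route has total 12.

12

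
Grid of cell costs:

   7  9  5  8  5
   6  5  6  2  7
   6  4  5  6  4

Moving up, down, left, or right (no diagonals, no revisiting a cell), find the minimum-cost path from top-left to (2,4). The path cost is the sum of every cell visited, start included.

Path [0,0]→[1,0]→[1,1]→[1,2]→[1,3]→[2,3]→[2,4]: 7 + 6 + 5 + 6 + 2 + 6 + 4 = 36.

36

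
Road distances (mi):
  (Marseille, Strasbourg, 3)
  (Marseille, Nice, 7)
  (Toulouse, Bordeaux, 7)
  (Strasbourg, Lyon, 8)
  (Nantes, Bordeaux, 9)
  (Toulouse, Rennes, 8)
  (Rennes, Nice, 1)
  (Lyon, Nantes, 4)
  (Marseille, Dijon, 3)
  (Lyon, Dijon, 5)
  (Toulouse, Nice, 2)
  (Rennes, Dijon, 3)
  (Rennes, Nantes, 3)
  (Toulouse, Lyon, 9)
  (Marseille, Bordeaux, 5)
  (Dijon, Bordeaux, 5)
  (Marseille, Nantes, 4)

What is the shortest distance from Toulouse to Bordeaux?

7

Some routes from Toulouse to Bordeaux:
Toulouse → Bordeaux: 7
Toulouse → Nice → Marseille → Bordeaux: 2 + 7 + 5 = 14
Toulouse → Nice → Rennes → Dijon → Marseille → Bordeaux: 2 + 1 + 3 + 3 + 5 = 14
Toulouse → Nice → Rennes → Dijon → Bordeaux: 2 + 1 + 3 + 5 = 11
Shortest: 7 mi.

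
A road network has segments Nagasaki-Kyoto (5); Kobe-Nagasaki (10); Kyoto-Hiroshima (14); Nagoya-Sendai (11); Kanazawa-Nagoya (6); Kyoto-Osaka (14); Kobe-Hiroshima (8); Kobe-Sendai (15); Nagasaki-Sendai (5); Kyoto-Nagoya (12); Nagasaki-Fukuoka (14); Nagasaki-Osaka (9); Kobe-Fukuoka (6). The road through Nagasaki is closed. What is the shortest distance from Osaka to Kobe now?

36

Routes from Osaka to Kobe avoiding Nagasaki:
Osaka - Kyoto - Hiroshima - Kobe: 14 + 14 + 8 = 36
Osaka - Kyoto - Nagoya - Sendai - Kobe: 14 + 12 + 11 + 15 = 52
The minimum is 36 km.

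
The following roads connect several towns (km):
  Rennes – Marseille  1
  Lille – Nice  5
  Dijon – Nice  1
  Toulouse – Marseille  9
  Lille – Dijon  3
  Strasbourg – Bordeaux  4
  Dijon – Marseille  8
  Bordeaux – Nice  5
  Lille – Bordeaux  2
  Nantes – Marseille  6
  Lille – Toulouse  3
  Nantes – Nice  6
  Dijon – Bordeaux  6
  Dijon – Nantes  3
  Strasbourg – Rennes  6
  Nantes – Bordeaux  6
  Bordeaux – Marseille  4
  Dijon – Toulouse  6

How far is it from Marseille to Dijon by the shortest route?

8

A few of the Marseille→Dijon routes:
Marseille-Dijon: 8
Marseille-Bordeaux-Dijon: 4 + 6 = 10
Marseille-Bordeaux-Lille-Dijon: 4 + 2 + 3 = 9
Marseille-Nantes-Dijon: 6 + 3 = 9
Marseille-Bordeaux-Nice-Dijon: 4 + 5 + 1 = 10
Shortest: 8 km.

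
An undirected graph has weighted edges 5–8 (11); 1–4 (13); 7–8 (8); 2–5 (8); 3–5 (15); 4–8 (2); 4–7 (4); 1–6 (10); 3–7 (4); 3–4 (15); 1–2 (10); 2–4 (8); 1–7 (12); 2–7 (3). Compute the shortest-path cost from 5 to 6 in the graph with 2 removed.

36

A few of the 5→6 routes:
5→3→7→1→6: 15 + 4 + 12 + 10 = 41
5→8→4→1→6: 11 + 2 + 13 + 10 = 36
5→8→4→7→1→6: 11 + 2 + 4 + 12 + 10 = 39
5→8→7→1→6: 11 + 8 + 12 + 10 = 41
The minimum is 36.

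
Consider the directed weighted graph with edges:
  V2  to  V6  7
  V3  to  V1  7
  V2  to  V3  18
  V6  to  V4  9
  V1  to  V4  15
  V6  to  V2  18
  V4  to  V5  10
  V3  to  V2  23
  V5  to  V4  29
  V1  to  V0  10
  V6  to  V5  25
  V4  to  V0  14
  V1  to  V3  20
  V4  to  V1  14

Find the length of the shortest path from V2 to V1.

25

Candidate routes:
V2 → V6 → V4 → V1: 7 + 9 + 14 = 30
V2 → V3 → V1: 18 + 7 = 25
V2 → V6 → V5 → V4 → V1: 7 + 25 + 29 + 14 = 75
Shortest: 25.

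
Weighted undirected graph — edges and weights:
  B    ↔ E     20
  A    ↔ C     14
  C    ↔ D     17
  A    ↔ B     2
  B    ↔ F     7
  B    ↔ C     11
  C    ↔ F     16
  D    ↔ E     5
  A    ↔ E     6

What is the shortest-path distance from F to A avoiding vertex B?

30

Routes from F to A avoiding B:
F -> C -> D -> E -> A: 16 + 17 + 5 + 6 = 44
F -> C -> A: 16 + 14 = 30
Best route has total 30.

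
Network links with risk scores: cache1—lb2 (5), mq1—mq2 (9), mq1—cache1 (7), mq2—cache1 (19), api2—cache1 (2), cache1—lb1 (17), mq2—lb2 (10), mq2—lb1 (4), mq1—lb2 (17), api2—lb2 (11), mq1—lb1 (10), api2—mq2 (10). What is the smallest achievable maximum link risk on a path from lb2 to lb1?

9

Checking several routes:
lb2 → cache1 → mq1 → mq2 → lb1: max(5, 7, 9, 4) = 9
lb2 → cache1 → api2 → mq2 → mq1 → lb1: max(5, 2, 10, 9, 10) = 10
lb2 → cache1 → api2 → mq2 → lb1: max(5, 2, 10, 4) = 10
lb2 → cache1 → mq1 → lb1: max(5, 7, 10) = 10
The minimum achievable maximum is 9.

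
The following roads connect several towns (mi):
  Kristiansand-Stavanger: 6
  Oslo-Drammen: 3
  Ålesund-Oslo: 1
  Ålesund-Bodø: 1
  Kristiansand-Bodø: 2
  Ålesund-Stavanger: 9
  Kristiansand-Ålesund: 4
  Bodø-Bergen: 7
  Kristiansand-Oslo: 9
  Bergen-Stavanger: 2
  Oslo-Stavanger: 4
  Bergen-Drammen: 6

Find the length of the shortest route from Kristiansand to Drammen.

7

Some routes from Kristiansand to Drammen:
Kristiansand -> Bodø -> Ålesund -> Oslo -> Drammen: 2 + 1 + 1 + 3 = 7
Kristiansand -> Oslo -> Drammen: 9 + 3 = 12
Kristiansand -> Stavanger -> Oslo -> Drammen: 6 + 4 + 3 = 13
Kristiansand -> Ålesund -> Oslo -> Drammen: 4 + 1 + 3 = 8
The minimum is 7 mi.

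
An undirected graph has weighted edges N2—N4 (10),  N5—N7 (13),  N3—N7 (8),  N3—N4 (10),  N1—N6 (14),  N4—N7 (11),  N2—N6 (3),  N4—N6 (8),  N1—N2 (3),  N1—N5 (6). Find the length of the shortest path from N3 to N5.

21

A few of the N3→N5 routes:
N3-N4-N6-N2-N1-N5: 10 + 8 + 3 + 3 + 6 = 30
N3-N4-N7-N5: 10 + 11 + 13 = 34
N3-N7-N5: 8 + 13 = 21
N3-N4-N6-N1-N5: 10 + 8 + 14 + 6 = 38
N3-N7-N4-N2-N1-N5: 8 + 11 + 10 + 3 + 6 = 38
N3-N4-N2-N1-N5: 10 + 10 + 3 + 6 = 29
Shortest: 21.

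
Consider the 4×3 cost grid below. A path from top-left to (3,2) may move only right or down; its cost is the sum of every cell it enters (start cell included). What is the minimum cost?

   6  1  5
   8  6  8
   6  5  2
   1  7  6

26

Cheapest: [0,0] [0,1] [1,1] [2,1] [2,2] [3,2]
  6 + 1 + 6 + 5 + 2 + 6 = 26
(Top row then right column would cost 28.)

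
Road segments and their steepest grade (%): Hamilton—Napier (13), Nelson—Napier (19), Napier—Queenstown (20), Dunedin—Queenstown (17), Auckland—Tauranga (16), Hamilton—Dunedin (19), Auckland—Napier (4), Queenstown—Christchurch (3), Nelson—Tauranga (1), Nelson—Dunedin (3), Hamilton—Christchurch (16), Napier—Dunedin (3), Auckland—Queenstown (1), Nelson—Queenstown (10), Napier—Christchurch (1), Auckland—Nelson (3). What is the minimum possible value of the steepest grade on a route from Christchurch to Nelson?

Some routes from Christchurch to Nelson:
Christchurch-Queenstown-Auckland-Nelson: max(3, 1, 3) = 3
Christchurch-Queenstown-Auckland-Napier-Dunedin-Nelson: max(3, 1, 4, 3, 3) = 4
Christchurch-Napier-Dunedin-Nelson: max(1, 3, 3) = 3
The minimum achievable maximum is 3%.

3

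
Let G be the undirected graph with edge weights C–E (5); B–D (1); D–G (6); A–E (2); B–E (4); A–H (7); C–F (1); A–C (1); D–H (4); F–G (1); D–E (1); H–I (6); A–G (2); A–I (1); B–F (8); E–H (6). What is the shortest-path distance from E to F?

4

Some routes from E to F:
E-C-F: 5 + 1 = 6
E-C-A-G-F: 5 + 1 + 2 + 1 = 9
E-A-G-F: 2 + 2 + 1 = 5
E-D-B-F: 1 + 1 + 8 = 10
E-A-C-F: 2 + 1 + 1 = 4
E-D-G-F: 1 + 6 + 1 = 8
The minimum is 4.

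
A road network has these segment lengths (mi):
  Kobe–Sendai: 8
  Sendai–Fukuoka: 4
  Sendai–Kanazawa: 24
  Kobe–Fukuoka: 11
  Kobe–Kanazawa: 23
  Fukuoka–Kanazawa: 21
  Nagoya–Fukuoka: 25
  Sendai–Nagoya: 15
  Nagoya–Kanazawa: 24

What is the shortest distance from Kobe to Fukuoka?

11

A few of the Kobe→Fukuoka routes:
Kobe → Sendai → Fukuoka: 8 + 4 = 12
Kobe → Fukuoka: 11
Kobe → Sendai → Nagoya → Fukuoka: 8 + 15 + 25 = 48
Kobe → Kanazawa → Fukuoka: 23 + 21 = 44
Shortest: 11 mi.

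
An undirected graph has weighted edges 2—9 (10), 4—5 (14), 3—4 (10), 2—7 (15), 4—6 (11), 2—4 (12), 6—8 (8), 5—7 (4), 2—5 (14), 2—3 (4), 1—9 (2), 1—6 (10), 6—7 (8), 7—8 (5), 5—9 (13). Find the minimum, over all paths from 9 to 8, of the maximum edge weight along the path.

10

Checking several routes:
9 → 2 → 3 → 4 → 6 → 7 → 8: max(10, 4, 10, 11, 8, 5) = 11
9 → 1 → 6 → 7 → 8: max(2, 10, 8, 5) = 10
9 → 1 → 6 → 8: max(2, 10, 8) = 10
9 → 2 → 3 → 4 → 6 → 8: max(10, 4, 10, 11, 8) = 11
The minimum achievable maximum is 10.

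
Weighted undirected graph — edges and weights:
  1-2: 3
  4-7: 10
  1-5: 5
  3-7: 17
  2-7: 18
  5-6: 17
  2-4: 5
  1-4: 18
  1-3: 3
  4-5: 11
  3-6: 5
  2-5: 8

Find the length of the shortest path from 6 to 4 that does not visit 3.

28

A few of the 6→4 routes:
6 → 5 → 1 → 4: 17 + 5 + 18 = 40
6 → 5 → 4: 17 + 11 = 28
6 → 5 → 1 → 2 → 4: 17 + 5 + 3 + 5 = 30
6 → 5 → 2 → 1 → 4: 17 + 8 + 3 + 18 = 46
6 → 5 → 2 → 4: 17 + 8 + 5 = 30
Shortest: 28.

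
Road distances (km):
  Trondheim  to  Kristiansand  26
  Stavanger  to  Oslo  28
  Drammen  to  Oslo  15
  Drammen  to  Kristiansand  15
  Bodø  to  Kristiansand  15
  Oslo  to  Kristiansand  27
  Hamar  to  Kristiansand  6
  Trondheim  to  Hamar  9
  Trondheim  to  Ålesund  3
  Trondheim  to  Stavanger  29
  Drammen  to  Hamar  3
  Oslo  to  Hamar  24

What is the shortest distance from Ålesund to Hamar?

Some routes from Ålesund to Hamar:
Ålesund-Trondheim-Hamar: 3 + 9 = 12
Ålesund-Trondheim-Kristiansand-Drammen-Hamar: 3 + 26 + 15 + 3 = 47
Ålesund-Trondheim-Kristiansand-Oslo-Drammen-Hamar: 3 + 26 + 27 + 15 + 3 = 74
Ålesund-Trondheim-Kristiansand-Hamar: 3 + 26 + 6 = 35
Shortest: 12 km.

12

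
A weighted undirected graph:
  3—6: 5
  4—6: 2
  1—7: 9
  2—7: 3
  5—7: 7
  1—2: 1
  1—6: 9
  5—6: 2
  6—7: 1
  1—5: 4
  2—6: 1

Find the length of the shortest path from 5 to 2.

3

Comparing a few candidate routes:
5 -> 6 -> 2: 2 + 1 = 3
5 -> 6 -> 7 -> 2: 2 + 1 + 3 = 6
5 -> 7 -> 6 -> 2: 7 + 1 + 1 = 9
5 -> 1 -> 2: 4 + 1 = 5
Best route has total 3.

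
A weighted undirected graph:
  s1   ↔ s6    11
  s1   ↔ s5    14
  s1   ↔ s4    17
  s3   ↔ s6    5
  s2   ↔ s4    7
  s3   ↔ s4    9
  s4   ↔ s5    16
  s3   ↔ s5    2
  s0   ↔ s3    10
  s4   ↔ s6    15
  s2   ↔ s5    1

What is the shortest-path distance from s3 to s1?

16

Some routes from s3 to s1:
s3 - s5 - s1: 2 + 14 = 16
s3 - s4 - s1: 9 + 17 = 26
s3 - s6 - s1: 5 + 11 = 16
Best route has total 16.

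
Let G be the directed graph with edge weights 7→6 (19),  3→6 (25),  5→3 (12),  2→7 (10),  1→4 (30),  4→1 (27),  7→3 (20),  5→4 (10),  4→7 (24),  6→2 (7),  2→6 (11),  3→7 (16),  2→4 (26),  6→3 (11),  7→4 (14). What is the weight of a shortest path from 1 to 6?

73

Paths from 1 to 6:
1 -> 4 -> 7 -> 3 -> 6: 30 + 24 + 20 + 25 = 99
1 -> 4 -> 7 -> 6: 30 + 24 + 19 = 73
The minimum is 73.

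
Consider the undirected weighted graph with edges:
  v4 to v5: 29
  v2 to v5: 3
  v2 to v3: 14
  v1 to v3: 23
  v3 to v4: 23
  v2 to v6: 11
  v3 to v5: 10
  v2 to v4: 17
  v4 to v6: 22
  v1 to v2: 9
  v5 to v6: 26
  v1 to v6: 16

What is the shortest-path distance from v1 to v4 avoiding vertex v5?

A few of the v1→v4 routes:
v1-v6-v2-v4: 16 + 11 + 17 = 44
v1-v3-v4: 23 + 23 = 46
v1-v2-v4: 9 + 17 = 26
v1-v2-v6-v4: 9 + 11 + 22 = 42
v1-v6-v4: 16 + 22 = 38
Best route has total 26.

26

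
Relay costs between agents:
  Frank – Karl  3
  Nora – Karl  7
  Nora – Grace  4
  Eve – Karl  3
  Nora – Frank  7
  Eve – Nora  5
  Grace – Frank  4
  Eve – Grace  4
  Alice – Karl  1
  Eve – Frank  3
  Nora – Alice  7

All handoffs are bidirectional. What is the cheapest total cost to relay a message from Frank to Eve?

3

A few of the Frank→Eve routes:
Frank-Karl-Eve: 3 + 3 = 6
Frank-Eve: 3
Frank-Grace-Eve: 4 + 4 = 8
Best route has total 3.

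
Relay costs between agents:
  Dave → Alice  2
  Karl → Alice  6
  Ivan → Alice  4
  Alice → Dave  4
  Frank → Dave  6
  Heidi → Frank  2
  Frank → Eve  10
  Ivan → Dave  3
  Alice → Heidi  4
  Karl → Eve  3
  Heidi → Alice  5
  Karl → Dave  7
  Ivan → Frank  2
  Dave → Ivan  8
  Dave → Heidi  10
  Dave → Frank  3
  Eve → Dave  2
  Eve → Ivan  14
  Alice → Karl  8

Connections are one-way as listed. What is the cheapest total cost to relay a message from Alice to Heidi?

Checking several routes:
Alice→Karl→Dave→Heidi: 8 + 7 + 10 = 25
Alice→Heidi: 4
Alice→Karl→Eve→Dave→Heidi: 8 + 3 + 2 + 10 = 23
Alice→Dave→Heidi: 4 + 10 = 14
The minimum is 4.

4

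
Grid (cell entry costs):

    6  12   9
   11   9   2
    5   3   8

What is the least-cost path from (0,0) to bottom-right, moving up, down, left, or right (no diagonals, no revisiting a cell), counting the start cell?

Best path: (0,0) -> (1,0) -> (2,0) -> (2,1) -> (2,2)
Cost: 6 + 11 + 5 + 3 + 8 = 33

33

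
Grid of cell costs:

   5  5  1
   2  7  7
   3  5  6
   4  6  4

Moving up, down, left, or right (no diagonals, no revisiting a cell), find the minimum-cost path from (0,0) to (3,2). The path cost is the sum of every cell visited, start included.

Best path: (0,0)→(1,0)→(2,0)→(3,0)→(3,1)→(3,2)
Cost: 5 + 2 + 3 + 4 + 6 + 4 = 24

24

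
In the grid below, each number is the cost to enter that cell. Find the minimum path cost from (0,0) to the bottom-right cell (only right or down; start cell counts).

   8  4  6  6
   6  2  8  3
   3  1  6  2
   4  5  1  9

One optimal route is r0c0 r0c1 r1c1 r2c1 r3c1 r3c2 r3c3.
Its cost is 8 + 4 + 2 + 1 + 5 + 1 + 9 = 30.

30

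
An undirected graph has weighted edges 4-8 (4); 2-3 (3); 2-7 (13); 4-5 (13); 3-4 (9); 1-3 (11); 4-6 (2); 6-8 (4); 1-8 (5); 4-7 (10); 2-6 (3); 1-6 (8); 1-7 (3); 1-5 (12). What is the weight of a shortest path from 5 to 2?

Comparing a few candidate routes:
5 -> 4 -> 6 -> 2: 13 + 2 + 3 = 18
5 -> 1 -> 6 -> 2: 12 + 8 + 3 = 23
5 -> 1 -> 8 -> 6 -> 2: 12 + 5 + 4 + 3 = 24
5 -> 4 -> 8 -> 6 -> 2: 13 + 4 + 4 + 3 = 24
5 -> 4 -> 3 -> 2: 13 + 9 + 3 = 25
Best route has total 18.

18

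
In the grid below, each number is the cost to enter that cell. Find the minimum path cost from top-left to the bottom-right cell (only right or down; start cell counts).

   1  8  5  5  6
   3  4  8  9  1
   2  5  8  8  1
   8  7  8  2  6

33

Best path: (0,0)→(0,1)→(0,2)→(0,3)→(0,4)→(1,4)→(2,4)→(3,4)
Cost: 1 + 8 + 5 + 5 + 6 + 1 + 1 + 6 = 33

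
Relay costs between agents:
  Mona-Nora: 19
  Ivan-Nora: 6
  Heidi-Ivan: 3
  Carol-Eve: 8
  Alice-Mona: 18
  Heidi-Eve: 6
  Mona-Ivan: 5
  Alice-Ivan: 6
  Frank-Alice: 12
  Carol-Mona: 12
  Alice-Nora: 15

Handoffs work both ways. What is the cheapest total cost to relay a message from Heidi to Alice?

9

Checking several routes:
Heidi→Ivan→Mona→Alice: 3 + 5 + 18 = 26
Heidi→Eve→Carol→Mona→Ivan→Alice: 6 + 8 + 12 + 5 + 6 = 37
Heidi→Ivan→Alice: 3 + 6 = 9
Heidi→Ivan→Nora→Alice: 3 + 6 + 15 = 24
Shortest: 9.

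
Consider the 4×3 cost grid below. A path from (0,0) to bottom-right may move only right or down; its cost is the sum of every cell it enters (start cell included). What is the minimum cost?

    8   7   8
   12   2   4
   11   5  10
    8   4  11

37

Cheapest: r0c0 → r0c1 → r1c1 → r2c1 → r3c1 → r3c2
  8 + 7 + 2 + 5 + 4 + 11 = 37
(Top row then right column would cost 48.)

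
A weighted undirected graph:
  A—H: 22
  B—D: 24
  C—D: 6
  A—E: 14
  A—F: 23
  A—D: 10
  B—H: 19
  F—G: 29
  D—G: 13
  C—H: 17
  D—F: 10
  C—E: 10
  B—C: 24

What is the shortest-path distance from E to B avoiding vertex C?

Paths from E to B avoiding C:
E→A→D→B: 14 + 10 + 24 = 48
E→A→H→B: 14 + 22 + 19 = 55
E→A→F→G→D→B: 14 + 23 + 29 + 13 + 24 = 103
E→A→F→D→B: 14 + 23 + 10 + 24 = 71
The minimum is 48.

48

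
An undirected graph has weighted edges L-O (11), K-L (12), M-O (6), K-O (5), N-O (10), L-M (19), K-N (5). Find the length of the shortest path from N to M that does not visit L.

Routes from N to M avoiding L:
N → O → M: 10 + 6 = 16
N → K → O → M: 5 + 5 + 6 = 16
Best route has total 16.

16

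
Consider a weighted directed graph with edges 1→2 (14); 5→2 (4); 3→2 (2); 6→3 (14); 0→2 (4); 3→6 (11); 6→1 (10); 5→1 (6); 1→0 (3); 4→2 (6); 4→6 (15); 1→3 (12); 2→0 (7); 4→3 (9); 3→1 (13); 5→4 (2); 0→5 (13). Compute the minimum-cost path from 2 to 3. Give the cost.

Some routes from 2 to 3:
2 -> 0 -> 5 -> 4 -> 6 -> 3: 7 + 13 + 2 + 15 + 14 = 51
2 -> 0 -> 5 -> 1 -> 3: 7 + 13 + 6 + 12 = 38
2 -> 0 -> 5 -> 4 -> 3: 7 + 13 + 2 + 9 = 31
The minimum is 31.

31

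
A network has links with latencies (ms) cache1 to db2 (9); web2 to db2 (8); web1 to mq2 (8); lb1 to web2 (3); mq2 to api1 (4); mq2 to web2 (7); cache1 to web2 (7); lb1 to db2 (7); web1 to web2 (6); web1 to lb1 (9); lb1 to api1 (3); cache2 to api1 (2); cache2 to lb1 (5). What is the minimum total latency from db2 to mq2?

Some routes from db2 to mq2:
db2 → web2 → mq2: 8 + 7 = 15
db2 → lb1 → web2 → mq2: 7 + 3 + 7 = 17
db2 → lb1 → api1 → mq2: 7 + 3 + 4 = 14
Best route has total 14 ms.

14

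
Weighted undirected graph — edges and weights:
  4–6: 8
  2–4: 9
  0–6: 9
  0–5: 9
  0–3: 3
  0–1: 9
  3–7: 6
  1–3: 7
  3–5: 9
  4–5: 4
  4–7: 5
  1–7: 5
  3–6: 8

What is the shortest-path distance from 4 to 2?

9

Candidate routes:
4-2: 9
Best route has total 9.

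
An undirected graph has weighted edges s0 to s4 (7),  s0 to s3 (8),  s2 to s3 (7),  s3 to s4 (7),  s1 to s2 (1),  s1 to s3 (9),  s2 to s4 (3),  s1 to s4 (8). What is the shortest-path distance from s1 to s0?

Checking several routes:
s1-s4-s0: 8 + 7 = 15
s1-s2-s3-s0: 1 + 7 + 8 = 16
s1-s2-s4-s0: 1 + 3 + 7 = 11
The minimum is 11.

11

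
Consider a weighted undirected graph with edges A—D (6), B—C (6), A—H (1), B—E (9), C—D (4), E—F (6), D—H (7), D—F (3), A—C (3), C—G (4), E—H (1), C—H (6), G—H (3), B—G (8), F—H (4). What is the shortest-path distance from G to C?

Checking several routes:
G - H - A - D - C: 3 + 1 + 6 + 4 = 14
G - H - D - C: 3 + 7 + 4 = 14
G - C: 4
G - H - A - C: 3 + 1 + 3 = 7
G - H - C: 3 + 6 = 9
The minimum is 4.

4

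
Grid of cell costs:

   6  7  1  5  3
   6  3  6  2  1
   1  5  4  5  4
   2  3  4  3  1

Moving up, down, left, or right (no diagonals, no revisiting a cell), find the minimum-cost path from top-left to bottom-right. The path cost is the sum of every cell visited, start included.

26

One optimal route is r0c0→r1c0→r2c0→r3c0→r3c1→r3c2→r3c3→r3c4.
Its cost is 6 + 6 + 1 + 2 + 3 + 4 + 3 + 1 = 26.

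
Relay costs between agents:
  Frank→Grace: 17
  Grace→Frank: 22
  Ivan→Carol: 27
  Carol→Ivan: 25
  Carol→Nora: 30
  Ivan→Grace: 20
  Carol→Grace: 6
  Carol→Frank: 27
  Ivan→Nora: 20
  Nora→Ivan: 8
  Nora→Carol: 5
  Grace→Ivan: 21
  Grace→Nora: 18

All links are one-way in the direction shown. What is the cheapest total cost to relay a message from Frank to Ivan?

Routes from Frank to Ivan:
Frank - Grace - Ivan: 17 + 21 = 38
Frank - Grace - Nora - Carol - Ivan: 17 + 18 + 5 + 25 = 65
Frank - Grace - Nora - Ivan: 17 + 18 + 8 = 43
Best route has total 38.

38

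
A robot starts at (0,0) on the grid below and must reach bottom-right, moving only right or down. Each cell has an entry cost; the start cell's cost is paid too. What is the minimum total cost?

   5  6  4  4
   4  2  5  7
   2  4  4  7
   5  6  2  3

Cheapest: (0,0)→(1,0)→(1,1)→(2,1)→(2,2)→(3,2)→(3,3)
  5 + 4 + 2 + 4 + 4 + 2 + 3 = 24
(Top row then right column would cost 36.)

24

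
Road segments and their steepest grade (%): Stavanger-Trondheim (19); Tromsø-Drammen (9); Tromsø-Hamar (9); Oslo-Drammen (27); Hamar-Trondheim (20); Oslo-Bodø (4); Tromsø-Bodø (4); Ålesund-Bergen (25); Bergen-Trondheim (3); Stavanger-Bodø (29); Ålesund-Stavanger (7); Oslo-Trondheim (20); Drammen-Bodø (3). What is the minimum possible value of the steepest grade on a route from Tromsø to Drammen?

4

Some routes from Tromsø to Drammen:
Tromsø→Bodø→Oslo→Drammen: max(4, 4, 27) = 27
Tromsø→Hamar→Trondheim→Oslo→Bodø→Drammen: max(9, 20, 20, 4, 3) = 20
Tromsø→Bodø→Drammen: max(4, 3) = 4
Tromsø→Hamar→Trondheim→Oslo→Drammen: max(9, 20, 20, 27) = 27
Tromsø→Drammen: max(9) = 9
The minimum achievable maximum is 4%.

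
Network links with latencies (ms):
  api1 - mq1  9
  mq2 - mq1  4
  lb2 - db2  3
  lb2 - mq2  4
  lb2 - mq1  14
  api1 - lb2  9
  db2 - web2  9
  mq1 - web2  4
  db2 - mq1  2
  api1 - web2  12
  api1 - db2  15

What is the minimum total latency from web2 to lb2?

Comparing a few candidate routes:
web2 -> mq1 -> db2 -> lb2: 4 + 2 + 3 = 9
web2 -> db2 -> mq1 -> mq2 -> lb2: 9 + 2 + 4 + 4 = 19
web2 -> mq1 -> mq2 -> lb2: 4 + 4 + 4 = 12
web2 -> db2 -> lb2: 9 + 3 = 12
web2 -> mq1 -> lb2: 4 + 14 = 18
Best route has total 9 ms.

9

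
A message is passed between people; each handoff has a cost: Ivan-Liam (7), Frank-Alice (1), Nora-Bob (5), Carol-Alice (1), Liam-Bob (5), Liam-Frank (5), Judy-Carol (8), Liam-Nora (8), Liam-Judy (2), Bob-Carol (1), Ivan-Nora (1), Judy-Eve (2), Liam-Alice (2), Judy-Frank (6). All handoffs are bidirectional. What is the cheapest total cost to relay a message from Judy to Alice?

Comparing a few candidate routes:
Judy-Liam-Frank-Alice: 2 + 5 + 1 = 8
Judy-Carol-Alice: 8 + 1 = 9
Judy-Liam-Bob-Carol-Alice: 2 + 5 + 1 + 1 = 9
Judy-Liam-Alice: 2 + 2 = 4
Judy-Frank-Alice: 6 + 1 = 7
Shortest: 4.

4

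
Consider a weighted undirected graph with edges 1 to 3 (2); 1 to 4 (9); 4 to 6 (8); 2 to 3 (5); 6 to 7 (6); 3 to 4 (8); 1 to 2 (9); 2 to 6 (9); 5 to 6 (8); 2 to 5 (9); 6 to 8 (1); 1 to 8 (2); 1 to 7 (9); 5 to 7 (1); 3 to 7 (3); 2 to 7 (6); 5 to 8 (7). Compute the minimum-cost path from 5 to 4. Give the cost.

12

Checking several routes:
5→7→3→1→4: 1 + 3 + 2 + 9 = 15
5→7→6→4: 1 + 6 + 8 = 15
5→7→3→4: 1 + 3 + 8 = 12
Best route has total 12.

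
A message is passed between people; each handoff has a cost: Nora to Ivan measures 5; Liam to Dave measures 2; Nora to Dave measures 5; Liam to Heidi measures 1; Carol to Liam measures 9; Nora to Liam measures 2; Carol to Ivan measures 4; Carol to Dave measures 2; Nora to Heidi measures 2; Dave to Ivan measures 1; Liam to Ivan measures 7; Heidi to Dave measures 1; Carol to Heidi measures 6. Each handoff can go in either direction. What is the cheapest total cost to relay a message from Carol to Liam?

Comparing a few candidate routes:
Carol -> Dave -> Liam: 2 + 2 = 4
Carol -> Ivan -> Dave -> Heidi -> Liam: 4 + 1 + 1 + 1 = 7
Carol -> Dave -> Heidi -> Liam: 2 + 1 + 1 = 4
The minimum is 4.

4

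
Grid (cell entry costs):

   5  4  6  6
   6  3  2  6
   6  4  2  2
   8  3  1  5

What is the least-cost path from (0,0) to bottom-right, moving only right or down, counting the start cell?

Path [0,0]→[0,1]→[1,1]→[1,2]→[2,2]→[3,2]→[3,3]: 5 + 4 + 3 + 2 + 2 + 1 + 5 = 22.

22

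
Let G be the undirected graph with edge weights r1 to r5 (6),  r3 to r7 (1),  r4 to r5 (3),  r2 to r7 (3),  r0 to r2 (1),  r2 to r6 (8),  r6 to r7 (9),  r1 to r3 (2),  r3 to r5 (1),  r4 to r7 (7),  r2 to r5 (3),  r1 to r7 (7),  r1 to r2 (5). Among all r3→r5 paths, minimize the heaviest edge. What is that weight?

1

A few of the r3→r5 routes:
r3 → r1 → r2 → r5: max(2, 5, 3) = 5
r3 → r1 → r7 → r4 → r5: max(2, 7, 7, 3) = 7
r3 → r5: max(1) = 1
r3 → r1 → r5: max(2, 6) = 6
r3 → r7 → r2 → r5: max(1, 3, 3) = 3
r3 → r7 → r2 → r1 → r5: max(1, 3, 5, 6) = 6
Best route has worst link 1.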